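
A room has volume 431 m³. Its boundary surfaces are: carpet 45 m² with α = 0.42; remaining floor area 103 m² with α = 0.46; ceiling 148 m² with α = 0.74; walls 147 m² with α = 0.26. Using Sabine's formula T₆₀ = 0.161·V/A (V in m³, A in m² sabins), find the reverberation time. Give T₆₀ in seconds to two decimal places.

0.32 s

Summing Sᵢαᵢ: 45·0.42 + 103·0.46 + 148·0.74 + 147·0.26 = 214.02 m².
T₆₀ = 0.161·V/A = 0.161·431/214.02 = 0.324 s.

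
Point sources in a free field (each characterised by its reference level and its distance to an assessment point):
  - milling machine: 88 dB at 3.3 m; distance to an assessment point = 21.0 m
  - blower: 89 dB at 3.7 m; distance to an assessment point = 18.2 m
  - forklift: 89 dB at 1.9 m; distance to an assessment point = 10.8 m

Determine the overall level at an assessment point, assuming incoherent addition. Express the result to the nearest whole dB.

79 dB

Propagate each source to the receiver with L = L_ref − 20·log₁₀(r/r_ref), then add intensities.
milling machine: 88 − 20·log₁₀(21.0/3.3) = 88 − 16.07 = 71.93 dB.
blower: 89 − 20·log₁₀(18.2/3.7) = 89 − 13.84 = 75.16 dB.
forklift: 89 − 20·log₁₀(10.8/1.9) = 89 − 15.09 = 73.91 dB.
Σ 10^(L/10) = 7.299e+07 → L_total = 10·log₁₀(7.299e+07) = 78.63 dB.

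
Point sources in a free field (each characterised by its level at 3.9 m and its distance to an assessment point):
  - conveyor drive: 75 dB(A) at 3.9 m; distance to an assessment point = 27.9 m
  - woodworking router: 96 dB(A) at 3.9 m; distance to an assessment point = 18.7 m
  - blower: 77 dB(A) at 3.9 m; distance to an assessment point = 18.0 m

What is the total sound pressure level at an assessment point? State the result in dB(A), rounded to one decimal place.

Propagate each source to the receiver with L = L_ref − 20·log₁₀(r/r_ref), then add intensities.
conveyor drive: 75 − 20·log₁₀(27.9/3.9) = 75 − 17.09 = 57.91 dB(A).
woodworking router: 96 − 20·log₁₀(18.7/3.9) = 96 − 13.62 = 82.38 dB(A).
blower: 77 − 20·log₁₀(18.0/3.9) = 77 − 13.28 = 63.72 dB(A).
Σ 10^(L/10) = 1.761e+08 → L_total = 10·log₁₀(1.761e+08) = 82.46 dB(A).

82.5 dB(A)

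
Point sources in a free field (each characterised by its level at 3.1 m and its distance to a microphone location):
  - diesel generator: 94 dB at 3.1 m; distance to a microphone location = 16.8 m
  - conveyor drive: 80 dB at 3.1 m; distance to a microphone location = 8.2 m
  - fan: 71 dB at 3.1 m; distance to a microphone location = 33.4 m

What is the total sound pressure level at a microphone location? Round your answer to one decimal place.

Propagate each source to the receiver with L = L_ref − 20·log₁₀(r/r_ref), then add intensities.
diesel generator: 94 − 20·log₁₀(16.8/3.1) = 94 − 14.68 = 79.32 dB.
conveyor drive: 80 − 20·log₁₀(8.2/3.1) = 80 − 8.45 = 71.55 dB.
fan: 71 − 20·log₁₀(33.4/3.1) = 71 − 20.65 = 50.35 dB.
Σ 10^(L/10) = 9.993e+07 → L_total = 10·log₁₀(9.993e+07) = 80.00 dB.

80.0 dB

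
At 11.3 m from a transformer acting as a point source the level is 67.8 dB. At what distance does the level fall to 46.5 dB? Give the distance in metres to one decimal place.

131.2 m

For a point source L₁ − L₂ = 20·log₁₀(r₂/r₁), so r₂ = r₁·10^((L₁−L₂)/20).
r₂ = 11.3·10^((67.8−46.5)/20) = 11.3·10^(21.3/20) = 131.24 m.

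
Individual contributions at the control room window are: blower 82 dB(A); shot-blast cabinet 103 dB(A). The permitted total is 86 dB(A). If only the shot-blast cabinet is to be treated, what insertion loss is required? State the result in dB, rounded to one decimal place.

19.2 dB

Fixed contribution from the other source: Σ 10^(L/10) = 10^(82/10) = 1.585e+08 (82.00 dB(A)).
To meet 86 dB(A) overall, the treated shot-blast cabinet may contribute at most 10^(86/10) − 1.585e+08 = 2.396e+08, i.e. 83.80 dB(A).
So the shot-blast cabinet must be reduced from 103 to 83.80 dB(A): IL = 19.20 dB.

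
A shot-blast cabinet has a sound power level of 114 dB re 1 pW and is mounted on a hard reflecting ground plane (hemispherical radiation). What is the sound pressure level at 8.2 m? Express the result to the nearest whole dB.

88 dB

Free-field hemispherical radiation: L_p = L_w − 10·log₁₀(2π·r²), r = 8.2 m.
2π·r² = 422.5 m², 10·log₁₀ of that is 26.258 dB.
L_p = 114 − 26.258 = 87.74 dB.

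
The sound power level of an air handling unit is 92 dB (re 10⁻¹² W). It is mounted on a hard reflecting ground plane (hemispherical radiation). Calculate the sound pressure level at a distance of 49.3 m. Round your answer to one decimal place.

50.2 dB

Free-field hemispherical radiation: L_p = L_w − 10·log₁₀(2π·r²), r = 49.3 m.
2π·r² = 1.527e+04 m², 10·log₁₀ of that is 41.839 dB.
L_p = 92 − 41.839 = 50.16 dB.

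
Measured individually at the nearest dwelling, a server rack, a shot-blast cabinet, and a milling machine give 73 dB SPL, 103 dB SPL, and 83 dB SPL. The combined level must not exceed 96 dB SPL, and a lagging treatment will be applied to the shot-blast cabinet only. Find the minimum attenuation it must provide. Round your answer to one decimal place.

The untreated sources together contribute 10^(73/10) + 10^(83/10) = 2.195e+08, i.e. 83.41 dB SPL.
To meet 96 dB SPL overall, the treated shot-blast cabinet may contribute at most 10^(96/10) − 2.195e+08 = 3.762e+09, i.e. 95.75 dB SPL.
So the shot-blast cabinet must be reduced from 103 to 95.75 dB SPL: IL = 7.25 dB.

7.2 dB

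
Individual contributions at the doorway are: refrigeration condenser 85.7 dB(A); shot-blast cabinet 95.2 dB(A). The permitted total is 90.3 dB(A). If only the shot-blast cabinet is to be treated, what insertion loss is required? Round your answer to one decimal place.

Everything except the shot-blast cabinet sums to 10^(85.7/10) = 3.715e+08 in linear terms, 85.70 dB(A).
To meet 90.3 dB(A) overall, the treated shot-blast cabinet may contribute at most 10^(90.3/10) − 3.715e+08 = 7.000e+08, i.e. 88.45 dB(A).
So the shot-blast cabinet must be reduced from 95.2 to 88.45 dB(A): IL = 6.75 dB.

6.7 dB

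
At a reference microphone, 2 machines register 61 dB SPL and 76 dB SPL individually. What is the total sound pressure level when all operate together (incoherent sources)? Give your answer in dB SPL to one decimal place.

76.1 dB SPL

For uncorrelated sources the intensities add, so convert each level to linear form, sum, and take 10·log₁₀ of the total.
Σ 10^(L/10) = 10^(61/10) + 10^(76/10) = 4.107e+07.
L_total = 10·log₁₀(4.107e+07) = 76.14 dB SPL.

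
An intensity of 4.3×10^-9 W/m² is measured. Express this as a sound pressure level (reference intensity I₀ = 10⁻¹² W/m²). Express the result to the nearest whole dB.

36 dB

Dividing by I₀ shifts the exponent by 12: I/I₀ = 4.3×10^3.
L = 10·(0.6335 + 3) = 36.33 dB.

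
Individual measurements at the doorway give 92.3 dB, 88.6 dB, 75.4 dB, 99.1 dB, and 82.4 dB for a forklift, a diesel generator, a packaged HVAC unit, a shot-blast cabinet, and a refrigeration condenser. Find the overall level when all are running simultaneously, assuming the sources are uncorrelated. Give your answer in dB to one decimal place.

For uncorrelated sources the intensities add, so convert each level to linear form, sum, and take 10·log₁₀ of the total.
Σ 10^(L/10) = 10^(92.3/10) + 10^(88.6/10) + 10^(75.4/10) + 10^(99.1/10) + 10^(82.4/10) = 1.076e+10.
L_total = 10·log₁₀(1.076e+10) = 100.32 dB.

100.3 dB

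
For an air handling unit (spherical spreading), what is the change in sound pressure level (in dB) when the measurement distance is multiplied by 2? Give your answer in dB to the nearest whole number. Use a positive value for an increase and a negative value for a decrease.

With spherical spreading the level changes by −20·log₁₀(r₂/r₁).
ΔL = −20·log₁₀(2) = -6.02 dB.

-6 dB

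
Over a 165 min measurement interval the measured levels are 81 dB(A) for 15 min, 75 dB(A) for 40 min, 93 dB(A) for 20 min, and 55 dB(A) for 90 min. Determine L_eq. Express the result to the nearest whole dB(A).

Weight each interval's intensity by its duration and average over T = 165 min:
Σ tᵢ·10^(Lᵢ/10) = 15·10^(81/10) + 40·10^(75/10) + 20·10^(93/10) + 90·10^(55/10) = 4.309e+10.
L_eq = 10·log₁₀(4.309e+10/165) = 84.17 dB(A).

84 dB(A)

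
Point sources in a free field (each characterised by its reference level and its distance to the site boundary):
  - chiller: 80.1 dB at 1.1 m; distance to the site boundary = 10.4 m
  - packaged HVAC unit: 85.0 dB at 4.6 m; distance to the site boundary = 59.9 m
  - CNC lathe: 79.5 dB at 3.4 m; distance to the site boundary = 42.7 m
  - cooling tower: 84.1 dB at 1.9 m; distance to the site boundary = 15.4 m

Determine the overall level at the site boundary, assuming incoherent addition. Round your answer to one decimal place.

Propagate each source to the receiver with L = L_ref − 20·log₁₀(r/r_ref), then add intensities.
chiller: 80.1 − 20·log₁₀(10.4/1.1) = 80.1 − 19.51 = 60.59 dB.
packaged HVAC unit: 85.0 − 20·log₁₀(59.9/4.6) = 85.0 − 22.29 = 62.71 dB.
CNC lathe: 79.5 − 20·log₁₀(42.7/3.4) = 79.5 − 21.98 = 57.52 dB.
cooling tower: 84.1 − 20·log₁₀(15.4/1.9) = 84.1 − 18.18 = 65.92 dB.
Σ 10^(L/10) = 7.487e+06 → L_total = 10·log₁₀(7.487e+06) = 68.74 dB.

68.7 dB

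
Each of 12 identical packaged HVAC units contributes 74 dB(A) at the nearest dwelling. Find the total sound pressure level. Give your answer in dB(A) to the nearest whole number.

L_total = L₁ + 10·log₁₀ N for N identical incoherent sources.
L_total = 74 + 10·log₁₀(12) = 74 + 10.792 = 84.79 dB(A).

85 dB(A)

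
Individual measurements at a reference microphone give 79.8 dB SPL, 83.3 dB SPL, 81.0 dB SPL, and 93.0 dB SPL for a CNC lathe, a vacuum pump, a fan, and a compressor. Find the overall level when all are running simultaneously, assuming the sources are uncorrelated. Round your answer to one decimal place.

93.9 dB SPL

For uncorrelated sources the intensities add, so convert each level to linear form, sum, and take 10·log₁₀ of the total.
Σ 10^(L/10) = 10^(79.8/10) + 10^(83.3/10) + 10^(81.0/10) + 10^(93.0/10) = 2.430e+09.
L_total = 10·log₁₀(2.430e+09) = 93.86 dB SPL.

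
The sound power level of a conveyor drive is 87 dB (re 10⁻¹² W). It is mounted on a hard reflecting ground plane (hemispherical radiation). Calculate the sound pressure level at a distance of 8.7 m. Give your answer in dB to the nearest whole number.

L_p = L_w − 10·log₁₀(2π·r²) with r = 8.7 m.
2π·r² = 475.6 m², 10·log₁₀ of that is 26.772 dB.
L_p = 87 − 26.772 = 60.23 dB.

60 dB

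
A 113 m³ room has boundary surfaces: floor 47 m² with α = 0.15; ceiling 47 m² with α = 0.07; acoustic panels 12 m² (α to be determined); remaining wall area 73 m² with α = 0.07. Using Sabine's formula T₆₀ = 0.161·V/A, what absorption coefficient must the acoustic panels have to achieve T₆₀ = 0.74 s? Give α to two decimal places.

0.76

Required total absorption A = 0.161·113/0.74 = 24.59 m².
Absorption from the other surfaces = 47·0.15 + 47·0.07 + 73·0.07 = 15.45 m², so the acoustic panels must supply 9.14 m² over 12 m².
α = 9.14/12 = 0.761.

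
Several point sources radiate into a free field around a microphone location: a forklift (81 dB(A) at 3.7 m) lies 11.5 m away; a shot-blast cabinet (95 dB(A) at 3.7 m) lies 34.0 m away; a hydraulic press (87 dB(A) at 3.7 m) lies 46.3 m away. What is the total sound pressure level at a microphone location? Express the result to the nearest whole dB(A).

77 dB(A)

Apply inverse-square spreading to bring every level to the receiver, then sum 10^(L/10).
forklift: 81 − 20·log₁₀(11.5/3.7) = 81 − 9.85 = 71.15 dB(A).
shot-blast cabinet: 95 − 20·log₁₀(34.0/3.7) = 95 − 19.27 = 75.73 dB(A).
hydraulic press: 87 − 20·log₁₀(46.3/3.7) = 87 − 21.95 = 65.05 dB(A).
Σ 10^(L/10) = 5.368e+07 → L_total = 10·log₁₀(5.368e+07) = 77.30 dB(A).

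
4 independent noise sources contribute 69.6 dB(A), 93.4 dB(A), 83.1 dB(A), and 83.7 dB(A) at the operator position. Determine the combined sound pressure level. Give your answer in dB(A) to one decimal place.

94.2 dB(A)

Incoherent sources combine by intensity addition: L_total = 10·log₁₀(Σ 10^(L_i/10)).
Σ 10^(L/10) = 10^(69.6/10) + 10^(93.4/10) + 10^(83.1/10) + 10^(83.7/10) = 2.635e+09.
L_total = 10·log₁₀(2.635e+09) = 94.21 dB(A).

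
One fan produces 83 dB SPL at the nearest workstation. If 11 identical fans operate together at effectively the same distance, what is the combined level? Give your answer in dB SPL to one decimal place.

N identical incoherent sources raise the level by 10·log₁₀ N.
L_total = 83 + 10·log₁₀(11) = 83 + 10.414 = 93.41 dB SPL.

93.4 dB SPL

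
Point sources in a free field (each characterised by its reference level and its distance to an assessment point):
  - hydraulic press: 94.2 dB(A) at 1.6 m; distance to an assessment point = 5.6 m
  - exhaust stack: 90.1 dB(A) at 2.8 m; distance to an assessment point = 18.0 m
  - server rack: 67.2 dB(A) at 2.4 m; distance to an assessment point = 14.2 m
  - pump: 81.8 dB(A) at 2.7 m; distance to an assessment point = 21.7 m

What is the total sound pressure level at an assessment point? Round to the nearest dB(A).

84 dB(A)

First find each source's level at the receiver (point-source: −20·log₁₀(r/r_ref)), then combine on an intensity basis.
hydraulic press: 94.2 − 20·log₁₀(5.6/1.6) = 94.2 − 10.88 = 83.32 dB(A).
exhaust stack: 90.1 − 20·log₁₀(18.0/2.8) = 90.1 − 16.16 = 73.94 dB(A).
server rack: 67.2 − 20·log₁₀(14.2/2.4) = 67.2 − 15.44 = 51.76 dB(A).
pump: 81.8 − 20·log₁₀(21.7/2.7) = 81.8 − 18.10 = 63.70 dB(A).
Σ 10^(L/10) = 2.420e+08 → L_total = 10·log₁₀(2.420e+08) = 83.84 dB(A).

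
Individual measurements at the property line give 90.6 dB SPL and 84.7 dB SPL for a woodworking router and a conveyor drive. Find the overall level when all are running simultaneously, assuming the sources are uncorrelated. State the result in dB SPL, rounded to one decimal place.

91.6 dB SPL

For uncorrelated sources the intensities add, so convert each level to linear form, sum, and take 10·log₁₀ of the total.
Σ 10^(L/10) = 10^(90.6/10) + 10^(84.7/10) = 1.443e+09.
L_total = 10·log₁₀(1.443e+09) = 91.59 dB SPL.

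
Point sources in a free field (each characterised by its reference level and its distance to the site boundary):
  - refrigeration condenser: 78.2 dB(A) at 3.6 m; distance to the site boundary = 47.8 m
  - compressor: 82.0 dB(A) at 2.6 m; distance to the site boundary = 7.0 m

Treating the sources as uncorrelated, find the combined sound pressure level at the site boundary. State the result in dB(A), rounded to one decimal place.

Apply inverse-square spreading to bring every level to the receiver, then sum 10^(L/10).
refrigeration condenser: 78.2 − 20·log₁₀(47.8/3.6) = 78.2 − 22.46 = 55.74 dB(A).
compressor: 82.0 − 20·log₁₀(7.0/2.6) = 82.0 − 8.60 = 73.40 dB(A).
Σ 10^(L/10) = 2.224e+07 → L_total = 10·log₁₀(2.224e+07) = 73.47 dB(A).

73.5 dB(A)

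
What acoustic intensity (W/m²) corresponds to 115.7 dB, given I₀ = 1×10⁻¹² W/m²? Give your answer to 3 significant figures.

I/I₀ = 10^(115.7/10) = 3.715e+11, so I = 3.715e+11 × 10⁻¹² W/m².

0.372 W/m²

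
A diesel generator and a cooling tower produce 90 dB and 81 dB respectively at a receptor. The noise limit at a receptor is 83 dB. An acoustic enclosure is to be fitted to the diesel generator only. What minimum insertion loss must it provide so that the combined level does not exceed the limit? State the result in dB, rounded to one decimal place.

11.3 dB

Everything except the diesel generator sums to 10^(81/10) = 1.259e+08 in linear terms, 81.00 dB.
The limit corresponds to 10^(83/10) = 1.995e+08; subtracting the fixed part leaves 7.363e+07 for the diesel generator, i.e. 78.67 dB.
So the diesel generator must be reduced from 90 to 78.67 dB: IL = 11.33 dB.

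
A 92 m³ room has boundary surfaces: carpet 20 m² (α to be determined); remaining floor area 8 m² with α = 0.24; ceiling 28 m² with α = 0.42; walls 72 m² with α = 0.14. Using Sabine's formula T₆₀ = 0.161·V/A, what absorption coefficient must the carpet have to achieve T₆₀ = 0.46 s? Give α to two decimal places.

0.42

A = 0.161·V/T₆₀ = 0.161·92/0.46 = 32.20 m² sabins.
Absorption from the other surfaces = 8·0.24 + 28·0.42 + 72·0.14 = 23.76 m², so the carpet must supply 8.44 m² over 20 m².
α = 8.44/20 = 0.422.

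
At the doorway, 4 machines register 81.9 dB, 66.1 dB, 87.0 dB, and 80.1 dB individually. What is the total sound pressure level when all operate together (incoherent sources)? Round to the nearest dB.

For uncorrelated sources the intensities add, so convert each level to linear form, sum, and take 10·log₁₀ of the total.
Σ 10^(L/10) = 10^(81.9/10) + 10^(66.1/10) + 10^(87.0/10) + 10^(80.1/10) = 7.625e+08.
L_total = 10·log₁₀(7.625e+08) = 88.82 dB.

89 dB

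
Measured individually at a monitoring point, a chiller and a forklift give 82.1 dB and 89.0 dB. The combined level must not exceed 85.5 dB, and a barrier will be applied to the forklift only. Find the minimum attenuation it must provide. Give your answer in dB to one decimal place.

Everything except the forklift sums to 10^(82.1/10) = 1.622e+08 in linear terms, 82.10 dB.
The limit corresponds to 10^(85.5/10) = 3.548e+08; subtracting the fixed part leaves 1.926e+08 for the forklift, i.e. 82.85 dB.
So the forklift must be reduced from 89.0 to 82.85 dB: IL = 6.15 dB.

6.2 dB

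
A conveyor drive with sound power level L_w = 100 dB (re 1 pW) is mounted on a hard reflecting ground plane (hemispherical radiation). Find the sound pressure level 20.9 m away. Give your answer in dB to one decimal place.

The power spreads over a hemisphere of area 2π·r², so L_p = L_w − 10·log₁₀(2π·r²).
2π·r² = 2745 m², 10·log₁₀ of that is 34.385 dB.
L_p = 100 − 34.385 = 65.62 dB.

65.6 dB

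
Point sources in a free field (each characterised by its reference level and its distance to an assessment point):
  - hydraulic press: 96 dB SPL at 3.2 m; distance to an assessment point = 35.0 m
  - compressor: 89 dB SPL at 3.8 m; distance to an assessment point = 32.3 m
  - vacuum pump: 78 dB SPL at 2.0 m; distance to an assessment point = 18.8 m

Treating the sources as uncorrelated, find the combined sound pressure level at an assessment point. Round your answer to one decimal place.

76.5 dB SPL

First find each source's level at the receiver (point-source: −20·log₁₀(r/r_ref)), then combine on an intensity basis.
hydraulic press: 96 − 20·log₁₀(35.0/3.2) = 96 − 20.78 = 75.22 dB SPL.
compressor: 89 − 20·log₁₀(32.3/3.8) = 89 − 18.59 = 70.41 dB SPL.
vacuum pump: 78 − 20·log₁₀(18.8/2.0) = 78 − 19.46 = 58.54 dB SPL.
Σ 10^(L/10) = 4.499e+07 → L_total = 10·log₁₀(4.499e+07) = 76.53 dB SPL.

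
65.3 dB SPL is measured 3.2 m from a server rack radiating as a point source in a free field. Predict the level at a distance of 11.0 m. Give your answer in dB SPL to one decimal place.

Point-source attenuation: ΔL = 20·log₁₀(r₂/r₁) = 20·log₁₀(11.0/3.2) = 10.725 dB.
L₂ = 65.3 − 20·log₁₀(11.0/3.2) = 65.3 − 10.725 = 54.58 dB SPL.

54.6 dB SPL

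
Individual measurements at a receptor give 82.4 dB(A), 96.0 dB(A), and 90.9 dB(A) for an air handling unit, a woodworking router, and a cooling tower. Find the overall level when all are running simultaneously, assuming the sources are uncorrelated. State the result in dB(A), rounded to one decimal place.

97.3 dB(A)

For uncorrelated sources the intensities add, so convert each level to linear form, sum, and take 10·log₁₀ of the total.
Σ 10^(L/10) = 10^(82.4/10) + 10^(96.0/10) + 10^(90.9/10) = 5.385e+09.
L_total = 10·log₁₀(5.385e+09) = 97.31 dB(A).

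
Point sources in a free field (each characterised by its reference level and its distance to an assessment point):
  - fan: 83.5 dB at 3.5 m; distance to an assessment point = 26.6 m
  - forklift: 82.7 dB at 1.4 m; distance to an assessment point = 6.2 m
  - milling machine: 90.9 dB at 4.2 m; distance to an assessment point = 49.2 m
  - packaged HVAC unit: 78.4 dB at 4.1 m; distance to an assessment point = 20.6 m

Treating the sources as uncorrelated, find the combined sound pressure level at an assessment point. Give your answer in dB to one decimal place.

Apply inverse-square spreading to bring every level to the receiver, then sum 10^(L/10).
fan: 83.5 − 20·log₁₀(26.6/3.5) = 83.5 − 17.62 = 65.88 dB.
forklift: 82.7 − 20·log₁₀(6.2/1.4) = 82.7 − 12.93 = 69.77 dB.
milling machine: 90.9 − 20·log₁₀(49.2/4.2) = 90.9 − 21.37 = 69.53 dB.
packaged HVAC unit: 78.4 − 20·log₁₀(20.6/4.1) = 78.4 − 14.02 = 64.38 dB.
Σ 10^(L/10) = 2.508e+07 → L_total = 10·log₁₀(2.508e+07) = 73.99 dB.

74.0 dB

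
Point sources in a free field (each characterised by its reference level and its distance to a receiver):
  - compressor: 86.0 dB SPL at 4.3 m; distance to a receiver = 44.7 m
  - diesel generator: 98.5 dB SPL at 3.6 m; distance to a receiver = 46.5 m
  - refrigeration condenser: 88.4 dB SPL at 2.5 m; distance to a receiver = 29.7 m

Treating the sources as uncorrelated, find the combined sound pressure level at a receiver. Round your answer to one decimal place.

77.1 dB SPL

First find each source's level at the receiver (point-source: −20·log₁₀(r/r_ref)), then combine on an intensity basis.
compressor: 86.0 − 20·log₁₀(44.7/4.3) = 86.0 − 20.34 = 65.66 dB SPL.
diesel generator: 98.5 − 20·log₁₀(46.5/3.6) = 98.5 − 22.22 = 76.28 dB SPL.
refrigeration condenser: 88.4 − 20·log₁₀(29.7/2.5) = 88.4 − 21.50 = 66.90 dB SPL.
Σ 10^(L/10) = 5.102e+07 → L_total = 10·log₁₀(5.102e+07) = 77.08 dB SPL.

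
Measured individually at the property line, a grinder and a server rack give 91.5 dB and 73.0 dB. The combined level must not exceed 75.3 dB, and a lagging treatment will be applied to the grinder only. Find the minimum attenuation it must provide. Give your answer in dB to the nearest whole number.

20 dB

Fixed contribution from the other source: Σ 10^(L/10) = 10^(73.0/10) = 1.995e+07 (73.00 dB).
To meet 75.3 dB overall, the treated grinder may contribute at most 10^(75.3/10) − 1.995e+07 = 1.393e+07, i.e. 71.44 dB.
So the grinder must be reduced from 91.5 to 71.44 dB: IL = 20.06 dB.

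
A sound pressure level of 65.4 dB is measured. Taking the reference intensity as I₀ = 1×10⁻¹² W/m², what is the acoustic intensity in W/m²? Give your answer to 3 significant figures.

I = I₀·10^(L/10) = 10⁻¹² × 10^(65.4/10) = 10^(-5.460).

3.47e-06 W/m²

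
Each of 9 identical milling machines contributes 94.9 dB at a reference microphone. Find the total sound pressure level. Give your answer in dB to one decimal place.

104.4 dB

With 9 equal, uncorrelated contributions the intensity is 9× that of one unit, giving a rise of 10·log₁₀ 9.
L_total = 94.9 + 10·log₁₀(9) = 94.9 + 9.542 = 104.44 dB.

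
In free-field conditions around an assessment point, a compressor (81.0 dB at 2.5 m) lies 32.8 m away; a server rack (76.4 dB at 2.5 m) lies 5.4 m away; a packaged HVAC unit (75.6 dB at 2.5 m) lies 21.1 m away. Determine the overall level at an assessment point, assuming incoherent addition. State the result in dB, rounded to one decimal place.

Apply inverse-square spreading to bring every level to the receiver, then sum 10^(L/10).
compressor: 81.0 − 20·log₁₀(32.8/2.5) = 81.0 − 22.36 = 58.64 dB.
server rack: 76.4 − 20·log₁₀(5.4/2.5) = 76.4 − 6.69 = 69.71 dB.
packaged HVAC unit: 75.6 − 20·log₁₀(21.1/2.5) = 75.6 − 18.53 = 57.07 dB.
Σ 10^(L/10) = 1.060e+07 → L_total = 10·log₁₀(1.060e+07) = 70.25 dB.

70.3 dB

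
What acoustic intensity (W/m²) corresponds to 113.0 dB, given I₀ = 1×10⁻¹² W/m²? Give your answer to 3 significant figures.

0.200 W/m²

I = I₀·10^(L/10) = 10⁻¹² × 10^(113.0/10) = 10^(-0.700).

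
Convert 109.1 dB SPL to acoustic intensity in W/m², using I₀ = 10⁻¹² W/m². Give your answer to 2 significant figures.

I/I₀ = 10^(109.1/10) = 8.128e+10, so I = 8.128e+10 × 10⁻¹² W/m².

0.081 W/m²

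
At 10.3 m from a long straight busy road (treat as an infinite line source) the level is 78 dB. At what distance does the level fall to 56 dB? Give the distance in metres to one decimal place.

1632.4 m

Line-source spreading drops the level by 10·log₁₀(r₂/r₁); inverting, r₂/r₁ = 10^(ΔL/10).
r₂ = 10.3·10^((78−56)/10) = 10.3·10^(22.0/10) = 1632.44 m.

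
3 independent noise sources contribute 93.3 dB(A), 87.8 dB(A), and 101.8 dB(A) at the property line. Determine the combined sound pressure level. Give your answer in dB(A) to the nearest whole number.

103 dB(A)

Incoherent sources combine by intensity addition: L_total = 10·log₁₀(Σ 10^(L_i/10)).
Σ 10^(L/10) = 10^(93.3/10) + 10^(87.8/10) + 10^(101.8/10) = 1.788e+10.
L_total = 10·log₁₀(1.788e+10) = 102.52 dB(A).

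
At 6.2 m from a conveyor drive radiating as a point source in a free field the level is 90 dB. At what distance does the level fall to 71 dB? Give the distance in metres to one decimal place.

55.3 m

Point-source spreading drops the level by 20·log₁₀(r₂/r₁); inverting, r₂/r₁ = 10^(ΔL/20).
r₂ = 6.2·10^((90−71)/20) = 6.2·10^(19.0/20) = 55.26 m.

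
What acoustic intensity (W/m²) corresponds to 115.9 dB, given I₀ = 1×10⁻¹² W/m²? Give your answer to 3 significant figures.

0.389 W/m²

I/I₀ = 10^(115.9/10) = 3.89e+11, so I = 3.89e+11 × 10⁻¹² W/m².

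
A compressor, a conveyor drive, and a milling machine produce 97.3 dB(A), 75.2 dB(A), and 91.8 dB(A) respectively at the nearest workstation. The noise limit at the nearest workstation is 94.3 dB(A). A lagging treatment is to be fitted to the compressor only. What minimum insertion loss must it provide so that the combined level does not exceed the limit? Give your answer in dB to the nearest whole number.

7 dB

The untreated sources together contribute 10^(75.2/10) + 10^(91.8/10) = 1.547e+09, i.e. 91.89 dB(A).
To meet 94.3 dB(A) overall, the treated compressor may contribute at most 10^(94.3/10) − 1.547e+09 = 1.145e+09, i.e. 90.59 dB(A).
Required insertion loss = 97.3 − 90.59 = 6.71 dB.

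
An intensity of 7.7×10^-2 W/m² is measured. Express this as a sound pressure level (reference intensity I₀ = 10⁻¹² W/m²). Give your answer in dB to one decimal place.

I/I₀ = 7.7×10^-2/10⁻¹² = 7.7×10^10, and L = 10·log₁₀(I/I₀).
L = 10·(0.8865 + 10) = 108.86 dB.

108.9 dB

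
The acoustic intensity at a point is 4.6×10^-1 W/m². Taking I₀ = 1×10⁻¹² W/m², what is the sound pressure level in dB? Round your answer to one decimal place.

L = 10·log₁₀(I/I₀) = 10·log₁₀(4.6×10^-1/10⁻¹²) = 10·log₁₀(4.6×10^11).
L = 10·(0.6628 + 11) = 116.63 dB.

116.6 dB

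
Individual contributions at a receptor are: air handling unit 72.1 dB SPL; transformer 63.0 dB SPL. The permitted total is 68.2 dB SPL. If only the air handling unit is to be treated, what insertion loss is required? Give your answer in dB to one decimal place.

The untreated sources together contribute 10^(63.0/10) = 1.995e+06, i.e. 63.00 dB SPL.
The limit corresponds to 10^(68.2/10) = 6.607e+06; subtracting the fixed part leaves 4.612e+06 for the air handling unit, i.e. 66.64 dB SPL.
So the air handling unit must be reduced from 72.1 to 66.64 dB SPL: IL = 5.46 dB.

5.5 dB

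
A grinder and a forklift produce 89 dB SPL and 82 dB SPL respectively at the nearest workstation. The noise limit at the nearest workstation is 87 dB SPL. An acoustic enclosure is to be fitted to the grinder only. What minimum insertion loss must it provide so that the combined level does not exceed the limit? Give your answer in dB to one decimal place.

The untreated sources together contribute 10^(82/10) = 1.585e+08, i.e. 82.00 dB SPL.
The limit corresponds to 10^(87/10) = 5.012e+08; subtracting the fixed part leaves 3.427e+08 for the grinder, i.e. 85.35 dB SPL.
So the grinder must be reduced from 89 to 85.35 dB SPL: IL = 3.65 dB.

3.7 dB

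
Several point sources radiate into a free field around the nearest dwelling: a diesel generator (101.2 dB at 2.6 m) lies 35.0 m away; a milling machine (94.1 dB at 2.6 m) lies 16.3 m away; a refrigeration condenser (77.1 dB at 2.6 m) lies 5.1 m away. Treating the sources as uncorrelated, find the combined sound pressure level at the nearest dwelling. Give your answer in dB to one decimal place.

Apply inverse-square spreading to bring every level to the receiver, then sum 10^(L/10).
diesel generator: 101.2 − 20·log₁₀(35.0/2.6) = 101.2 − 22.58 = 78.62 dB.
milling machine: 94.1 − 20·log₁₀(16.3/2.6) = 94.1 − 15.94 = 78.16 dB.
refrigeration condenser: 77.1 − 20·log₁₀(5.1/2.6) = 77.1 − 5.85 = 71.25 dB.
Σ 10^(L/10) = 1.515e+08 → L_total = 10·log₁₀(1.515e+08) = 81.80 dB.

81.8 dB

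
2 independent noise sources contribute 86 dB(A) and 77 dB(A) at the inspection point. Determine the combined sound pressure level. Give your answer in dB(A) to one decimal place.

Incoherent sources combine by intensity addition: L_total = 10·log₁₀(Σ 10^(L_i/10)).
Σ 10^(L/10) = 10^(86/10) + 10^(77/10) = 4.482e+08.
L_total = 10·log₁₀(4.482e+08) = 86.51 dB(A).

86.5 dB(A)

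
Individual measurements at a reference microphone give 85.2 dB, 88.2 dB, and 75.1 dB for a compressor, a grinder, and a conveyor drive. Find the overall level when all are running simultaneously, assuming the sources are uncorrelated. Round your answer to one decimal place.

For uncorrelated sources the intensities add, so convert each level to linear form, sum, and take 10·log₁₀ of the total.
Σ 10^(L/10) = 10^(85.2/10) + 10^(88.2/10) + 10^(75.1/10) = 1.024e+09.
L_total = 10·log₁₀(1.024e+09) = 90.10 dB.

90.1 dB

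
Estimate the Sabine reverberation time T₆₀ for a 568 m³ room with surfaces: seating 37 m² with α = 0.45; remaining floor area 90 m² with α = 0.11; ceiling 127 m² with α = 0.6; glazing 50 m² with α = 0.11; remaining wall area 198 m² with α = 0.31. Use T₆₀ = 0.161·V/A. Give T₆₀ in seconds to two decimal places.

A = Σ Sᵢαᵢ = 37·0.45 + 90·0.11 + 127·0.6 + 50·0.11 + 198·0.31 = 169.63 m².
T₆₀ = 0.161·V/A = 0.161·568/169.63 = 0.539 s.

0.54 s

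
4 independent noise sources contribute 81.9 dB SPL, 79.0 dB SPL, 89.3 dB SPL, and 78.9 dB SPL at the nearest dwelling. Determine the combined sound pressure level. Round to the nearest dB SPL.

91 dB SPL

Incoherent sources combine by intensity addition: L_total = 10·log₁₀(Σ 10^(L_i/10)).
Σ 10^(L/10) = 10^(81.9/10) + 10^(79.0/10) + 10^(89.3/10) + 10^(78.9/10) = 1.163e+09.
L_total = 10·log₁₀(1.163e+09) = 90.66 dB SPL.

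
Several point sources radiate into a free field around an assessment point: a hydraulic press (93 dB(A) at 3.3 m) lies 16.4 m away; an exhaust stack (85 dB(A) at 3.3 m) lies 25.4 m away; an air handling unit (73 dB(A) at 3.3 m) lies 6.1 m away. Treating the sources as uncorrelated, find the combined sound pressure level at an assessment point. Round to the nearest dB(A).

80 dB(A)

Apply inverse-square spreading to bring every level to the receiver, then sum 10^(L/10).
hydraulic press: 93 − 20·log₁₀(16.4/3.3) = 93 − 13.93 = 79.07 dB(A).
exhaust stack: 85 − 20·log₁₀(25.4/3.3) = 85 − 17.73 = 67.27 dB(A).
air handling unit: 73 − 20·log₁₀(6.1/3.3) = 73 − 5.34 = 67.66 dB(A).
Σ 10^(L/10) = 9.196e+07 → L_total = 10·log₁₀(9.196e+07) = 79.64 dB(A).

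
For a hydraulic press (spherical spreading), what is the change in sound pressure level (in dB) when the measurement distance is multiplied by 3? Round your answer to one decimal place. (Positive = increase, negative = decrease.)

-9.5 dB

With spherical spreading the level changes by −20·log₁₀(r₂/r₁).
ΔL = −20·log₁₀(3) = -9.54 dB.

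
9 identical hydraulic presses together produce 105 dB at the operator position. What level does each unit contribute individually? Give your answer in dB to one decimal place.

Dividing the total intensity by 9 lowers the level by 10·log₁₀ 9 = 9.542 dB: L₁ = 105 − 9.542.

95.5 dB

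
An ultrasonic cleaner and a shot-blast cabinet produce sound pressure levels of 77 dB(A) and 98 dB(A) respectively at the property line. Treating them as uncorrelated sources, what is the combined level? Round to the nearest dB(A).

98 dB(A)

Incoherent sources combine by intensity addition: L_total = 10·log₁₀(Σ 10^(L_i/10)).
Σ 10^(L/10) = 10^(77/10) + 10^(98/10) = 6.360e+09.
L_total = 10·log₁₀(6.360e+09) = 98.03 dB(A).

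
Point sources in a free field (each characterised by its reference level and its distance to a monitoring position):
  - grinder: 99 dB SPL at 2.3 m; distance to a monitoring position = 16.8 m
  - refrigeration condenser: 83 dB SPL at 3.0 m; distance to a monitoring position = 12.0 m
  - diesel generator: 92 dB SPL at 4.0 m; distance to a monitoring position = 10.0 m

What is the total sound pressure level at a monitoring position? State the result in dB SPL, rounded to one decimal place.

86.2 dB SPL

Apply inverse-square spreading to bring every level to the receiver, then sum 10^(L/10).
grinder: 99 − 20·log₁₀(16.8/2.3) = 99 − 17.27 = 81.73 dB SPL.
refrigeration condenser: 83 − 20·log₁₀(12.0/3.0) = 83 − 12.04 = 70.96 dB SPL.
diesel generator: 92 − 20·log₁₀(10.0/4.0) = 92 − 7.96 = 84.04 dB SPL.
Σ 10^(L/10) = 4.149e+08 → L_total = 10·log₁₀(4.149e+08) = 86.18 dB SPL.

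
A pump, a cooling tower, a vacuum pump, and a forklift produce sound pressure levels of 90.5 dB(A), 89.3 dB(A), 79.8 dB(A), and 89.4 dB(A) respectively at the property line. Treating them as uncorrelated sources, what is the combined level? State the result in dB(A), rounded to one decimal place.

Incoherent sources combine by intensity addition: L_total = 10·log₁₀(Σ 10^(L_i/10)).
Σ 10^(L/10) = 10^(90.5/10) + 10^(89.3/10) + 10^(79.8/10) + 10^(89.4/10) = 2.940e+09.
L_total = 10·log₁₀(2.940e+09) = 94.68 dB(A).

94.7 dB(A)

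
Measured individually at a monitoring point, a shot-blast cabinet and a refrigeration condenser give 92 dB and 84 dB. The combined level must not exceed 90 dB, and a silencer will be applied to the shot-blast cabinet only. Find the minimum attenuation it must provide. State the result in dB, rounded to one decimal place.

Everything except the shot-blast cabinet sums to 10^(84/10) = 2.512e+08 in linear terms, 84.00 dB.
The limit corresponds to 10^(90/10) = 1.000e+09; subtracting the fixed part leaves 7.488e+08 for the shot-blast cabinet, i.e. 88.74 dB.
So the shot-blast cabinet must be reduced from 92 to 88.74 dB: IL = 3.26 dB.

3.3 dB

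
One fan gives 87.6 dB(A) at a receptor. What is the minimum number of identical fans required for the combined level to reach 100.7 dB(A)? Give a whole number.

Need L₁ + 10·log₁₀ N ≥ 100.7, i.e. log₁₀ N ≥ 1.31.
N ≥ 10^(13.1/10) = 20.417, so N = 21.

21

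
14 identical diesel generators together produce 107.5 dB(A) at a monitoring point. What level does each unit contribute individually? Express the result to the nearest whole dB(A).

96 dB(A)

Dividing the total intensity by 14 lowers the level by 10·log₁₀ 14 = 11.461 dB: L₁ = 107.5 − 11.461.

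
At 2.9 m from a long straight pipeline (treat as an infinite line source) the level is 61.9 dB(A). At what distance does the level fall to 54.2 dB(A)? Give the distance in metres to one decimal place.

The 7.7 dB drop corresponds to a distance ratio of 10^(7.7/10) for a line source.
r₂ = 2.9·10^((61.9−54.2)/10) = 2.9·10^(7.7/10) = 17.08 m.

17.1 m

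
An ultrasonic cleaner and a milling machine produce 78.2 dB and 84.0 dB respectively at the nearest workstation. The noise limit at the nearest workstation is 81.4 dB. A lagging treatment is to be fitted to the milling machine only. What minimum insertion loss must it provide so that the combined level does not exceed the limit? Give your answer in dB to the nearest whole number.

Fixed contribution from the other source: Σ 10^(L/10) = 10^(78.2/10) = 6.607e+07 (78.20 dB).
To meet 81.4 dB overall, the treated milling machine may contribute at most 10^(81.4/10) − 6.607e+07 = 7.197e+07, i.e. 78.57 dB.
So the milling machine must be reduced from 84.0 to 78.57 dB: IL = 5.43 dB.

5 dB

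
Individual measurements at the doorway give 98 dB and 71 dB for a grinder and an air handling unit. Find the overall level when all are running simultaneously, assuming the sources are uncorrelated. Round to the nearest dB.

For uncorrelated sources the intensities add, so convert each level to linear form, sum, and take 10·log₁₀ of the total.
Σ 10^(L/10) = 10^(98/10) + 10^(71/10) = 6.322e+09.
L_total = 10·log₁₀(6.322e+09) = 98.01 dB.

98 dB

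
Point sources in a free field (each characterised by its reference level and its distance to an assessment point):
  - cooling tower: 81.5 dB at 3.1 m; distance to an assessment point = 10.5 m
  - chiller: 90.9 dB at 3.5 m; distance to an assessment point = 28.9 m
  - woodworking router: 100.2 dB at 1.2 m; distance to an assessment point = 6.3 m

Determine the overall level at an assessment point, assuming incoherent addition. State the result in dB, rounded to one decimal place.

Propagate each source to the receiver with L = L_ref − 20·log₁₀(r/r_ref), then add intensities.
cooling tower: 81.5 − 20·log₁₀(10.5/3.1) = 81.5 − 10.60 = 70.90 dB.
chiller: 90.9 − 20·log₁₀(28.9/3.5) = 90.9 − 18.34 = 72.56 dB.
woodworking router: 100.2 − 20·log₁₀(6.3/1.2) = 100.2 − 14.40 = 85.80 dB.
Σ 10^(L/10) = 4.103e+08 → L_total = 10·log₁₀(4.103e+08) = 86.13 dB.

86.1 dB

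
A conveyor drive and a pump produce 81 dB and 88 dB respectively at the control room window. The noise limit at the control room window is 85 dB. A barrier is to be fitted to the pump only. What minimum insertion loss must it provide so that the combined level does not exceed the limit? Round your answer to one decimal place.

5.2 dB

The untreated sources together contribute 10^(81/10) = 1.259e+08, i.e. 81.00 dB.
The limit corresponds to 10^(85/10) = 3.162e+08; subtracting the fixed part leaves 1.903e+08 for the pump, i.e. 82.80 dB.
Required insertion loss = 88 − 82.80 = 5.20 dB.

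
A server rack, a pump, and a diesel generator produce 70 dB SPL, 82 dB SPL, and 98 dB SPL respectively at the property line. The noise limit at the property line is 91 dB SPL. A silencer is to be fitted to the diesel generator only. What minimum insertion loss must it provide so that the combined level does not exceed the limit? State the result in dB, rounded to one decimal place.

The untreated sources together contribute 10^(70/10) + 10^(82/10) = 1.685e+08, i.e. 82.27 dB SPL.
To meet 91 dB SPL overall, the treated diesel generator may contribute at most 10^(91/10) − 1.685e+08 = 1.090e+09, i.e. 90.38 dB SPL.
So the diesel generator must be reduced from 98 to 90.38 dB SPL: IL = 7.62 dB.

7.6 dB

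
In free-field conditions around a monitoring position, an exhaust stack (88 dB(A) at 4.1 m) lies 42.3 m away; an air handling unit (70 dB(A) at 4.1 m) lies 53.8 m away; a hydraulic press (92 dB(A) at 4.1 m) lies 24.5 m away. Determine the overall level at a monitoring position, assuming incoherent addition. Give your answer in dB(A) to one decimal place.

77.0 dB(A)

Propagate each source to the receiver with L = L_ref − 20·log₁₀(r/r_ref), then add intensities.
exhaust stack: 88 − 20·log₁₀(42.3/4.1) = 88 − 20.27 = 67.73 dB(A).
air handling unit: 70 − 20·log₁₀(53.8/4.1) = 70 − 22.36 = 47.64 dB(A).
hydraulic press: 92 − 20·log₁₀(24.5/4.1) = 92 − 15.53 = 76.47 dB(A).
Σ 10^(L/10) = 5.037e+07 → L_total = 10·log₁₀(5.037e+07) = 77.02 dB(A).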